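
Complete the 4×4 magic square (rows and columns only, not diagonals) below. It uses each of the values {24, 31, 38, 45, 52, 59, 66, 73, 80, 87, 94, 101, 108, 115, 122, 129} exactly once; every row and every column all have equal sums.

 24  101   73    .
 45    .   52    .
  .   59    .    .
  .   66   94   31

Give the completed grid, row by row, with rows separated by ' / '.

The 16 entries sum to 1224, so each line sums to 1224/4 = 306.
Row 1: 24 + 101 + 73 + ? = 306, so (1,4) = 108.
Row 4 must total 306; the given cells sum to 191, so (4,1) = 115.
Column 1 needs 306; the known cells sum to 184, so (3,1) = 122.
Column 2 needs 306; the known cells sum to 226, so (2,2) = 80.
Column 3 needs 306; the known cells sum to 219, so (3,3) = 87.
Row 2: 45 + 80 + 52 + ? = 306, so (2,4) = 129.
From row 3, 306 − (122 + 59 + 87) gives (3,4) = 38.

24 101 73 108 / 45 80 52 129 / 122 59 87 38 / 115 66 94 31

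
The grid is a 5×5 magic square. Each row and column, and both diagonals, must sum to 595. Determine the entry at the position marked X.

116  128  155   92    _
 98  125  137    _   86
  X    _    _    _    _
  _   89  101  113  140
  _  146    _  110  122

Row 1: 116 + 128 + 155 + 92 + ? = 595, so (1,5) = 104.
Row 2 must total 595; the given cells sum to 446, so (2,4) = 149.
Row 4: 89 + 101 + 113 + 140 + ? = 595, so (4,1) = 152.
Column 2: 128 + 125 + 89 + 146 + ? = 595, so (3,2) = 107.
Using column 4: 92 + 149 + 113 + 110 + ? → (3,4) = 595 − 464 = 131.
Column 5: 104 + 86 + 140 + 122 + ? = 595, so (3,5) = 143.
Main diagonal needs 595; the known cells sum to 476, so (3,3) = 119.
From anti-diagonal, 595 − (104 + 149 + 119 + 89) gives (5,1) = 134.
Row 3: 107 + 119 + 131 + 143 + ? = 595, so (3,1) = 95.

95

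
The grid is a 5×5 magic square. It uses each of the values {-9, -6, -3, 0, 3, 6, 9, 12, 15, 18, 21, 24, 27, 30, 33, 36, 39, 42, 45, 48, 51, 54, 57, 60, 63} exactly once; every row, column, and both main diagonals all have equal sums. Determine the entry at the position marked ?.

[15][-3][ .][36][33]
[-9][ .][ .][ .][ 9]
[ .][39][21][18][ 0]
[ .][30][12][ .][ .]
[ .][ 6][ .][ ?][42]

The 25 entries sum to 675, so each line sums to 675/5 = 135.
From row 1, 135 − (15 + (-3) + 36 + 33) gives (1,3) = 54.
From row 3, 135 − (39 + 21 + 18 + 0) gives (3,1) = 57.
Column 2: -3 + 39 + 30 + 6 + ? = 135, so (2,2) = 63.
From column 5, 135 − (33 + 9 + 0 + 42) gives (4,5) = 51.
From main diagonal, 135 − (15 + 63 + 21 + 42) gives (4,4) = -6.
Row 4 must total 135; the given cells sum to 87, so (4,1) = 48.
Column 1 needs 135; the known cells sum to 111, so (5,1) = 24.
Anti-diagonal: 33 + 21 + 30 + 24 + ? = 135, so (2,4) = 27.
The remaining cell in row 2 is (2,3) = 135 − 90 = 45.
Column 3 must total 135; the given cells sum to 132, so (5,3) = 3.
From column 4, 135 − (36 + 27 + 18 + (-6)) gives (5,4) = 60.

60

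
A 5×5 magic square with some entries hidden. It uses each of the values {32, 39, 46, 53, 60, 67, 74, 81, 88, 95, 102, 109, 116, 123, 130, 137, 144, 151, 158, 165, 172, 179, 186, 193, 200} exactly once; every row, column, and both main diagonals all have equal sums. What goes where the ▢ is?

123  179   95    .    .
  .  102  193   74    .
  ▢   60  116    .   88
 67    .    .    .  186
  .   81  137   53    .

144

The 25 entries sum to 2900, so each line sums to 2900/5 = 580.
Using column 2: 179 + 102 + 60 + 81 + ? → (4,2) = 580 − 422 = 158.
Column 3: 95 + 193 + 116 + 137 + ? = 580, so (4,3) = 39.
Row 4 must total 580; the given cells sum to 450, so (4,4) = 130.
Main diagonal must total 580; the given cells sum to 471, so (5,5) = 109.
From row 5, 580 − (81 + 137 + 53 + 109) gives (5,1) = 200.
The remaining cell in anti-diagonal is (1,5) = 580 − 548 = 32.
The remaining cell in row 1 is (1,4) = 580 − 429 = 151.
Using column 4: 151 + 74 + 130 + 53 + ? → (3,4) = 580 − 408 = 172.
Column 5: 32 + 88 + 186 + 109 + ? = 580, so (2,5) = 165.
The remaining cell in row 2 is (2,1) = 580 − 534 = 46.
Row 3: 60 + 116 + 172 + 88 + ? = 580, so (3,1) = 144.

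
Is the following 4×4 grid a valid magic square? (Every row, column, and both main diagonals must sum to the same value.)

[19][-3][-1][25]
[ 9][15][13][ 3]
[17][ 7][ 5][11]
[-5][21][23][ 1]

Yes

Row 1: 19 + (-3) + (-1) + 25 = 40.
Row 2: 9 + 15 + 13 + 3 = 40.
Row 3: 17 + 7 + 5 + 11 = 40.
Row 4: -5 + 21 + 23 + 1 = 40.
Column 1: 19 + 9 + 17 + (-5) = 40.
Column 2: -3 + 15 + 7 + 21 = 40.
Column 3: -1 + 13 + 5 + 23 = 40.
Column 4: 25 + 3 + 11 + 1 = 40.
Main diagonal: 19 + 15 + 5 + 1 = 40.
Anti-diagonal: 25 + 13 + 7 + (-5) = 40.
All lines sum to 40.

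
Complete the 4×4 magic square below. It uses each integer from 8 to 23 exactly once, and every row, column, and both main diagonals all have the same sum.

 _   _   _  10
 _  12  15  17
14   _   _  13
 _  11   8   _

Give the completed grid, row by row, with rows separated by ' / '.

The entries are 8 through 23, which sum to 248, so each line sums to 248/4 = 62.
From row 2, 62 − (12 + 15 + 17) gives (2,1) = 18.
The remaining cell in column 4 is (4,4) = 62 − 40 = 22.
Row 4: 11 + 8 + 22 + ? = 62, so (4,1) = 21.
Using column 1: 18 + 14 + 21 + ? → (1,1) = 62 − 53 = 9.
Using main diagonal: 9 + 12 + 22 + ? → (3,3) = 62 − 43 = 19.
The remaining cell in anti-diagonal is (3,2) = 62 − 46 = 16.
Column 2 must total 62; the given cells sum to 39, so (1,2) = 23.
From column 3, 62 − (15 + 19 + 8) gives (1,3) = 20.

9 23 20 10 / 18 12 15 17 / 14 16 19 13 / 21 11 8 22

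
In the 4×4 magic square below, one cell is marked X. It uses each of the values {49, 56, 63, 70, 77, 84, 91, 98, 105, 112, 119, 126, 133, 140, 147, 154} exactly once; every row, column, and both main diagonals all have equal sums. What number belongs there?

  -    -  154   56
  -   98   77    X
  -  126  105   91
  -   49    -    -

The 16 entries sum to 1624, so each line sums to 1624/4 = 406.
From row 3, 406 − (126 + 105 + 91) gives (3,1) = 84.
Using column 2: 98 + 126 + 49 + ? → (1,2) = 406 − 273 = 133.
From column 3, 406 − (154 + 77 + 105) gives (4,3) = 70.
Anti-diagonal: 56 + 77 + 126 + ? = 406, so (4,1) = 147.
From row 1, 406 − (133 + 154 + 56) gives (1,1) = 63.
Row 4: 147 + 49 + 70 + ? = 406, so (4,4) = 140.
Column 1: 63 + 84 + 147 + ? = 406, so (2,1) = 112.
From column 4, 406 − (56 + 91 + 140) gives (2,4) = 119.

119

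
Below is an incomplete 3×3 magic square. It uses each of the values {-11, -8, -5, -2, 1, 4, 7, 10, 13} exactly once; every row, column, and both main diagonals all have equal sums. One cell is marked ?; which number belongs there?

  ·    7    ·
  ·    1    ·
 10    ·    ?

-2

The 9 entries sum to 9, so each line sums to 9/3 = 3.
Column 2 must total 3; the given cells sum to 8, so (3,2) = -5.
Using anti-diagonal: 1 + 10 + ? → (1,3) = 3 − 11 = -8.
Row 1 must total 3; the given cells sum to -1, so (1,1) = 4.
Row 3 needs 3; the known cells sum to 5, so (3,3) = -2.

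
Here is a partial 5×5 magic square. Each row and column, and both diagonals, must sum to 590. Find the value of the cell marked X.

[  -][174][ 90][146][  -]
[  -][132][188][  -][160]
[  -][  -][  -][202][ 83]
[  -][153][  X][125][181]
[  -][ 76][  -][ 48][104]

Column 2 needs 590; the known cells sum to 535, so (3,2) = 55.
Column 4 must total 590; the given cells sum to 521, so (2,4) = 69.
Column 5 needs 590; the known cells sum to 528, so (1,5) = 62.
The remaining cell in row 1 is (1,1) = 590 − 472 = 118.
From row 2, 590 − (132 + 188 + 69 + 160) gives (2,1) = 41.
Main diagonal: 118 + 132 + 125 + 104 + ? = 590, so (3,3) = 111.
From anti-diagonal, 590 − (62 + 69 + 111 + 153) gives (5,1) = 195.
Row 3 must total 590; the given cells sum to 451, so (3,1) = 139.
The remaining cell in row 5 is (5,3) = 590 − 423 = 167.
The remaining cell in column 1 is (4,1) = 590 − 493 = 97.
Column 3 must total 590; the given cells sum to 556, so (4,3) = 34.

34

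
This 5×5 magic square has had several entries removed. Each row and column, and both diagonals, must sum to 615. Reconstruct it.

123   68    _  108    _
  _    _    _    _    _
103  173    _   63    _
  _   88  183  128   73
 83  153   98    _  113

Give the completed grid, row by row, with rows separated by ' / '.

123 68 138 108 178 / 163 133 78 148 93 / 103 173 118 63 158 / 143 88 183 128 73 / 83 153 98 168 113

The remaining cell in row 4 is (4,1) = 615 − 472 = 143.
Row 5 needs 615; the known cells sum to 447, so (5,4) = 168.
Column 1 needs 615; the known cells sum to 452, so (2,1) = 163.
Column 2: 68 + 173 + 88 + 153 + ? = 615, so (2,2) = 133.
The remaining cell in column 4 is (2,4) = 615 − 467 = 148.
Main diagonal needs 615; the known cells sum to 497, so (3,3) = 118.
The remaining cell in anti-diagonal is (1,5) = 615 − 437 = 178.
The remaining cell in row 1 is (1,3) = 615 − 477 = 138.
Row 3 needs 615; the known cells sum to 457, so (3,5) = 158.
The remaining cell in column 3 is (2,3) = 615 − 537 = 78.
Column 5 must total 615; the given cells sum to 522, so (2,5) = 93.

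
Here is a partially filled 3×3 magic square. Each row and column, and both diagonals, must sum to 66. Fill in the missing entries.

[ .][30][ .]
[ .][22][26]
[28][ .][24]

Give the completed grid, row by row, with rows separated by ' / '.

20 30 16 / 18 22 26 / 28 14 24

The remaining cell in row 2 is (2,1) = 66 − 48 = 18.
Row 3 must total 66; the given cells sum to 52, so (3,2) = 14.
From column 1, 66 − (18 + 28) gives (1,1) = 20.
From column 3, 66 − (26 + 24) gives (1,3) = 16.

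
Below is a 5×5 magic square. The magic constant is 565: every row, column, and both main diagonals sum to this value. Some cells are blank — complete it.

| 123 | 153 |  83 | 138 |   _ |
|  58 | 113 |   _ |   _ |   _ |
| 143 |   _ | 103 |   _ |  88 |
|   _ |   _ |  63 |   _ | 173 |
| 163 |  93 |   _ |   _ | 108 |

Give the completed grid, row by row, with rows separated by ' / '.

Using row 1: 123 + 153 + 83 + 138 + ? → (1,5) = 565 − 497 = 68.
Column 1: 123 + 58 + 143 + 163 + ? = 565, so (4,1) = 78.
The remaining cell in column 5 is (2,5) = 565 − 437 = 128.
Main diagonal must total 565; the given cells sum to 447, so (4,4) = 118.
From row 4, 565 − (78 + 63 + 118 + 173) gives (4,2) = 133.
Column 2: 153 + 113 + 133 + 93 + ? = 565, so (3,2) = 73.
Anti-diagonal: 68 + 103 + 133 + 163 + ? = 565, so (2,4) = 98.
Row 2 needs 565; the known cells sum to 397, so (2,3) = 168.
From row 3, 565 − (143 + 73 + 103 + 88) gives (3,4) = 158.
From column 3, 565 − (83 + 168 + 103 + 63) gives (5,3) = 148.
Column 4 needs 565; the known cells sum to 512, so (5,4) = 53.

123 153 83 138 68 / 58 113 168 98 128 / 143 73 103 158 88 / 78 133 63 118 173 / 163 93 148 53 108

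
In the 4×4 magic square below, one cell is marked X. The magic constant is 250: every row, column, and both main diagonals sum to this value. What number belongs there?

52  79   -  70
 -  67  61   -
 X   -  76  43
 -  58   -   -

85

Row 1: 52 + 79 + 70 + ? = 250, so (1,3) = 49.
The remaining cell in column 2 is (3,2) = 250 − 204 = 46.
Column 3 must total 250; the given cells sum to 186, so (4,3) = 64.
The remaining cell in main diagonal is (4,4) = 250 − 195 = 55.
The remaining cell in anti-diagonal is (4,1) = 250 − 177 = 73.
From row 3, 250 − (46 + 76 + 43) gives (3,1) = 85.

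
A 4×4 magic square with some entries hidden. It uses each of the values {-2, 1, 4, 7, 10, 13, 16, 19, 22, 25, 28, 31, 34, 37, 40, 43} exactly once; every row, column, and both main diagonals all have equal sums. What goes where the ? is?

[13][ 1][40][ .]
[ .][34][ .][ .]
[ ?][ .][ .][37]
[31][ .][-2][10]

16

The 16 entries sum to 328, so each line sums to 328/4 = 82.
Row 1 must total 82; the given cells sum to 54, so (1,4) = 28.
Row 4 needs 82; the known cells sum to 39, so (4,2) = 43.
Using column 2: 1 + 34 + 43 + ? → (3,2) = 82 − 78 = 4.
The remaining cell in column 4 is (2,4) = 82 − 75 = 7.
Main diagonal must total 82; the given cells sum to 57, so (3,3) = 25.
From anti-diagonal, 82 − (28 + 4 + 31) gives (2,3) = 19.
Row 2 needs 82; the known cells sum to 60, so (2,1) = 22.
Row 3: 4 + 25 + 37 + ? = 82, so (3,1) = 16.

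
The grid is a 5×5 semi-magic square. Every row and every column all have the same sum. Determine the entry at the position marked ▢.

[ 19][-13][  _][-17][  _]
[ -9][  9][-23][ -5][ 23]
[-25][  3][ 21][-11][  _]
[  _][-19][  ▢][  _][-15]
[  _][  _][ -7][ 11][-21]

-1

Row 2 is complete and sums to -5; that is the magic constant.
Row 3: -25 + 3 + 21 + (-11) + ? = -5, so (3,5) = 7.
The remaining cell in column 2 is (5,2) = -5 − (-20) = 15.
Using column 4: -17 + (-5) + (-11) + 11 + ? → (4,4) = -5 − (-22) = 17.
Column 5 must total -5; the given cells sum to -6, so (1,5) = 1.
Row 1: 19 + (-13) + (-17) + 1 + ? = -5, so (1,3) = 5.
Using row 5: 15 + (-7) + 11 + (-21) + ? → (5,1) = -5 − (-2) = -3.
Column 1: 19 + (-9) + (-25) + (-3) + ? = -5, so (4,1) = 13.
Column 3 must total -5; the given cells sum to -4, so (4,3) = -1.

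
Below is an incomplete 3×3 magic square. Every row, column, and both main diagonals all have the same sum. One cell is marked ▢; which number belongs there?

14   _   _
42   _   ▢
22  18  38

10

Row 3 is complete and sums to 78; that is the magic constant.
Main diagonal must total 78; the given cells sum to 52, so (2,2) = 26.
From anti-diagonal, 78 − (26 + 22) gives (1,3) = 30.
Row 1 needs 78; the known cells sum to 44, so (1,2) = 34.
Using row 2: 42 + 26 + ? → (2,3) = 78 − 68 = 10.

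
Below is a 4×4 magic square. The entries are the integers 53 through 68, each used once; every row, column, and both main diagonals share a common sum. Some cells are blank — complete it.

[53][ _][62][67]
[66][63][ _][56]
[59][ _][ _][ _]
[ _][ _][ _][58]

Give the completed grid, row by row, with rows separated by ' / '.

53 60 62 67 / 66 63 57 56 / 59 54 68 61 / 64 65 55 58

The entries are 53 through 68, which sum to 968, so each line sums to 968/4 = 242.
Using row 1: 53 + 62 + 67 + ? → (1,2) = 242 − 182 = 60.
Row 2: 66 + 63 + 56 + ? = 242, so (2,3) = 57.
Column 1 must total 242; the given cells sum to 178, so (4,1) = 64.
Column 4 must total 242; the given cells sum to 181, so (3,4) = 61.
The remaining cell in main diagonal is (3,3) = 242 − 174 = 68.
Anti-diagonal: 67 + 57 + 64 + ? = 242, so (3,2) = 54.
From column 2, 242 − (60 + 63 + 54) gives (4,2) = 65.
Column 3: 62 + 57 + 68 + ? = 242, so (4,3) = 55.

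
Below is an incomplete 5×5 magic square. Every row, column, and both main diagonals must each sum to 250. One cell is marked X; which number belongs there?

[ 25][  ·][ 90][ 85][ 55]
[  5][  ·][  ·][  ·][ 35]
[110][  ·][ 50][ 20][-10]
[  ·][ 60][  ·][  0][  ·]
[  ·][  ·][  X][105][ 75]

The remaining cell in row 1 is (1,2) = 250 − 255 = -5.
The remaining cell in row 3 is (3,2) = 250 − 170 = 80.
Using column 4: 85 + 20 + 0 + 105 + ? → (2,4) = 250 − 210 = 40.
Column 5 needs 250; the known cells sum to 155, so (4,5) = 95.
The remaining cell in main diagonal is (2,2) = 250 − 150 = 100.
Anti-diagonal must total 250; the given cells sum to 205, so (5,1) = 45.
Row 2 needs 250; the known cells sum to 180, so (2,3) = 70.
Using column 1: 25 + 5 + 110 + 45 + ? → (4,1) = 250 − 185 = 65.
Column 2 must total 250; the given cells sum to 235, so (5,2) = 15.
From row 4, 250 − (65 + 60 + 0 + 95) gives (4,3) = 30.
The remaining cell in row 5 is (5,3) = 250 − 240 = 10.

10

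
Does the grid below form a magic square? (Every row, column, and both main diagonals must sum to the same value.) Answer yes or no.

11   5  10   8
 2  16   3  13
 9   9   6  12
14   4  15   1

Row 1: 11 + 5 + 10 + 8 = 34.
Row 2: 2 + 16 + 3 + 13 = 34.
Row 3: 9 + 9 + 6 + 12 = 36.
Row 4: 14 + 4 + 15 + 1 = 34.
Column 1: 11 + 2 + 9 + 14 = 36.
Column 2: 5 + 16 + 9 + 4 = 34.
Column 3: 10 + 3 + 6 + 15 = 34.
Column 4: 8 + 13 + 12 + 1 = 34.
Main diagonal: 11 + 16 + 6 + 1 = 34.
Anti-diagonal: 8 + 3 + 9 + 14 = 34.

No — column 3 sums to 34 but column 1 sums to 36.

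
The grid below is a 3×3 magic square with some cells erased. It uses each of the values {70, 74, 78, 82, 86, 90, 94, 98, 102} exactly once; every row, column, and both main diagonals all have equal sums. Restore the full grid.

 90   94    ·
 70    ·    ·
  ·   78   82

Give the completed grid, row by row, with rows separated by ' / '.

The 9 entries sum to 774, so each line sums to 774/3 = 258.
The remaining cell in row 1 is (1,3) = 258 − 184 = 74.
Using row 3: 78 + 82 + ? → (3,1) = 258 − 160 = 98.
Column 2: 94 + 78 + ? = 258, so (2,2) = 86.
Column 3 must total 258; the given cells sum to 156, so (2,3) = 102.

90 94 74 / 70 86 102 / 98 78 82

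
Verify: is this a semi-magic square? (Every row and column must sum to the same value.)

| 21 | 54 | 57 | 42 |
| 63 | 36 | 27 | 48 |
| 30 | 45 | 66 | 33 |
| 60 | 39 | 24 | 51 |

Row 1: 21 + 54 + 57 + 42 = 174.
Row 2: 63 + 36 + 27 + 48 = 174.
Row 3: 30 + 45 + 66 + 33 = 174.
Row 4: 60 + 39 + 24 + 51 = 174.
Column 1: 21 + 63 + 30 + 60 = 174.
Column 2: 54 + 36 + 45 + 39 = 174.
Column 3: 57 + 27 + 66 + 24 = 174.
Column 4: 42 + 48 + 33 + 51 = 174.
All lines sum to 174.

Yes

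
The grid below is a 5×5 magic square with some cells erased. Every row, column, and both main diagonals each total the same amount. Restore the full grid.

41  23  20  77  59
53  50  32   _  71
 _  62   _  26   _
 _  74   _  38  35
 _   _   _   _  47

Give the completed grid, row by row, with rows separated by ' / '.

Row 1 is already complete: 41 + 23 + 20 + 77 + 59 = 220, so that is the magic constant.
From row 2, 220 − (53 + 50 + 32 + 71) gives (2,4) = 14.
The remaining cell in column 2 is (5,2) = 220 − 209 = 11.
The remaining cell in column 4 is (5,4) = 220 − 155 = 65.
Column 5 needs 220; the known cells sum to 212, so (3,5) = 8.
Main diagonal needs 220; the known cells sum to 176, so (3,3) = 44.
Using anti-diagonal: 59 + 14 + 44 + 74 + ? → (5,1) = 220 − 191 = 29.
The remaining cell in row 3 is (3,1) = 220 − 140 = 80.
The remaining cell in row 5 is (5,3) = 220 − 152 = 68.
Using column 1: 41 + 53 + 80 + 29 + ? → (4,1) = 220 − 203 = 17.
Using column 3: 20 + 32 + 44 + 68 + ? → (4,3) = 220 − 164 = 56.

41 23 20 77 59 / 53 50 32 14 71 / 80 62 44 26 8 / 17 74 56 38 35 / 29 11 68 65 47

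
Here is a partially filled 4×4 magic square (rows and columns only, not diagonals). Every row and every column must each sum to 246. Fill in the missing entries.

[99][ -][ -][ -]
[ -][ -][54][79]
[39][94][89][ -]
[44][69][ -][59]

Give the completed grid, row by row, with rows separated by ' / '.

99 34 29 84 / 64 49 54 79 / 39 94 89 24 / 44 69 74 59

The remaining cell in row 3 is (3,4) = 246 − 222 = 24.
Row 4 must total 246; the given cells sum to 172, so (4,3) = 74.
Column 1 needs 246; the known cells sum to 182, so (2,1) = 64.
Column 3: 54 + 89 + 74 + ? = 246, so (1,3) = 29.
The remaining cell in column 4 is (1,4) = 246 − 162 = 84.
From row 1, 246 − (99 + 29 + 84) gives (1,2) = 34.
Row 2: 64 + 54 + 79 + ? = 246, so (2,2) = 49.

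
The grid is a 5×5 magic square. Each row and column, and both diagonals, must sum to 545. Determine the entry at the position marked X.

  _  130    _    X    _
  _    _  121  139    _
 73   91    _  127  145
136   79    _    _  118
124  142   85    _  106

The remaining cell in row 3 is (3,3) = 545 − 436 = 109.
Row 5: 124 + 142 + 85 + 106 + ? = 545, so (5,4) = 88.
From column 2, 545 − (130 + 91 + 79 + 142) gives (2,2) = 103.
Anti-diagonal: 139 + 109 + 79 + 124 + ? = 545, so (1,5) = 94.
Using column 5: 94 + 145 + 118 + 106 + ? → (2,5) = 545 − 463 = 82.
Row 2 must total 545; the given cells sum to 445, so (2,1) = 100.
From column 1, 545 − (100 + 73 + 136 + 124) gives (1,1) = 112.
Main diagonal must total 545; the given cells sum to 430, so (4,4) = 115.
Row 4 needs 545; the known cells sum to 448, so (4,3) = 97.
From column 3, 545 − (121 + 109 + 97 + 85) gives (1,3) = 133.
Column 4 needs 545; the known cells sum to 469, so (1,4) = 76.

76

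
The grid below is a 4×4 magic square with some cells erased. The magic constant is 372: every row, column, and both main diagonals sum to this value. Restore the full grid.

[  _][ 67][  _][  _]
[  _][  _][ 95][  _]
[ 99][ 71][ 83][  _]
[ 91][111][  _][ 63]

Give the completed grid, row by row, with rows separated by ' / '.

103 67 87 115 / 79 123 95 75 / 99 71 83 119 / 91 111 107 63

Row 3 must total 372; the given cells sum to 253, so (3,4) = 119.
Using row 4: 91 + 111 + 63 + ? → (4,3) = 372 − 265 = 107.
The remaining cell in column 2 is (2,2) = 372 − 249 = 123.
From column 3, 372 − (95 + 83 + 107) gives (1,3) = 87.
From main diagonal, 372 − (123 + 83 + 63) gives (1,1) = 103.
Anti-diagonal needs 372; the known cells sum to 257, so (1,4) = 115.
Column 1: 103 + 99 + 91 + ? = 372, so (2,1) = 79.
Column 4: 115 + 119 + 63 + ? = 372, so (2,4) = 75.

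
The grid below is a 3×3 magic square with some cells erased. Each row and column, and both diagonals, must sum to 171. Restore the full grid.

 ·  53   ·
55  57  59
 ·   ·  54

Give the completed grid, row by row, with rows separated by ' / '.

60 53 58 / 55 57 59 / 56 61 54

The remaining cell in column 2 is (3,2) = 171 − 110 = 61.
Column 3 must total 171; the given cells sum to 113, so (1,3) = 58.
Main diagonal must total 171; the given cells sum to 111, so (1,1) = 60.
From anti-diagonal, 171 − (58 + 57) gives (3,1) = 56.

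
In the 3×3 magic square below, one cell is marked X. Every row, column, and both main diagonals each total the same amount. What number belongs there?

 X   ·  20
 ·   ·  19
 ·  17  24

18

Column 3 is complete and sums to 63; that is the magic constant.
Row 3 needs 63; the known cells sum to 41, so (3,1) = 22.
Anti-diagonal: 20 + 22 + ? = 63, so (2,2) = 21.
Row 2 needs 63; the known cells sum to 40, so (2,1) = 23.
Column 1 must total 63; the given cells sum to 45, so (1,1) = 18.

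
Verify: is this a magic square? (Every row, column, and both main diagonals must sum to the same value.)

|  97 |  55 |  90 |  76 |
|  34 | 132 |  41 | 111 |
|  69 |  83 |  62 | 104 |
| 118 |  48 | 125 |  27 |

Row 1: 97 + 55 + 90 + 76 = 318.
Row 2: 34 + 132 + 41 + 111 = 318.
Row 3: 69 + 83 + 62 + 104 = 318.
Row 4: 118 + 48 + 125 + 27 = 318.
Column 1: 97 + 34 + 69 + 118 = 318.
Column 2: 55 + 132 + 83 + 48 = 318.
Column 3: 90 + 41 + 62 + 125 = 318.
Column 4: 76 + 111 + 104 + 27 = 318.
Main diagonal: 97 + 132 + 62 + 27 = 318.
Anti-diagonal: 76 + 41 + 83 + 118 = 318.
All lines sum to 318.

Yes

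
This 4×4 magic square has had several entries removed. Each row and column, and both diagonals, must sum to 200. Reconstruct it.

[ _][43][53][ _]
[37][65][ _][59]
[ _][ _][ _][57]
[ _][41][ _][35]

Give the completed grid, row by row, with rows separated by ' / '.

55 43 53 49 / 37 65 39 59 / 47 51 45 57 / 61 41 63 35

Using row 2: 37 + 65 + 59 + ? → (2,3) = 200 − 161 = 39.
The remaining cell in column 2 is (3,2) = 200 − 149 = 51.
Using column 4: 59 + 57 + 35 + ? → (1,4) = 200 − 151 = 49.
Anti-diagonal needs 200; the known cells sum to 139, so (4,1) = 61.
From row 1, 200 − (43 + 53 + 49) gives (1,1) = 55.
Using row 4: 61 + 41 + 35 + ? → (4,3) = 200 − 137 = 63.
From column 1, 200 − (55 + 37 + 61) gives (3,1) = 47.
The remaining cell in column 3 is (3,3) = 200 − 155 = 45.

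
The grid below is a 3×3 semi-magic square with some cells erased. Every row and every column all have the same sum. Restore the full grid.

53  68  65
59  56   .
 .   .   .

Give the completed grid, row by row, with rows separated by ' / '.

Row 1 is already complete: 53 + 68 + 65 = 186, so that is the magic constant.
Row 2 needs 186; the known cells sum to 115, so (2,3) = 71.
The remaining cell in column 1 is (3,1) = 186 − 112 = 74.
The remaining cell in column 2 is (3,2) = 186 − 124 = 62.
Column 3 must total 186; the given cells sum to 136, so (3,3) = 50.

53 68 65 / 59 56 71 / 74 62 50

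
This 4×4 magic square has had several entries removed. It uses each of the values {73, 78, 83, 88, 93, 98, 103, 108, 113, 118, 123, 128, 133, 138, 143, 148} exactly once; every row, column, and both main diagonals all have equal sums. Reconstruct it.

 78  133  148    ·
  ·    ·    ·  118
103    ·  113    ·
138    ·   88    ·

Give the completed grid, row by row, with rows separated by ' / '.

78 133 148 83 / 123 108 93 118 / 103 128 113 98 / 138 73 88 143

The 16 entries sum to 1768, so each line sums to 1768/4 = 442.
Row 1 must total 442; the given cells sum to 359, so (1,4) = 83.
Column 1 must total 442; the given cells sum to 319, so (2,1) = 123.
Column 3 needs 442; the known cells sum to 349, so (2,3) = 93.
Anti-diagonal needs 442; the known cells sum to 314, so (3,2) = 128.
Row 2 must total 442; the given cells sum to 334, so (2,2) = 108.
Row 3 needs 442; the known cells sum to 344, so (3,4) = 98.
The remaining cell in column 2 is (4,2) = 442 − 369 = 73.
The remaining cell in column 4 is (4,4) = 442 − 299 = 143.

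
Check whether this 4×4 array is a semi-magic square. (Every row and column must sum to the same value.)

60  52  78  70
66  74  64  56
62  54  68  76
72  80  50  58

Yes

Row 1: 60 + 52 + 78 + 70 = 260.
Row 2: 66 + 74 + 64 + 56 = 260.
Row 3: 62 + 54 + 68 + 76 = 260.
Row 4: 72 + 80 + 50 + 58 = 260.
Column 1: 60 + 66 + 62 + 72 = 260.
Column 2: 52 + 74 + 54 + 80 = 260.
Column 3: 78 + 64 + 68 + 50 = 260.
Column 4: 70 + 56 + 76 + 58 = 260.
All lines sum to 260.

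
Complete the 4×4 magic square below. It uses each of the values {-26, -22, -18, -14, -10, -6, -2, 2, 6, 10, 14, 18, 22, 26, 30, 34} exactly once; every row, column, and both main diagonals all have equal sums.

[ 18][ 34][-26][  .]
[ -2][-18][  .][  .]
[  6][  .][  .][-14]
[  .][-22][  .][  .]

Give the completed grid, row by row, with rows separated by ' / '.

The 16 entries sum to 64, so each line sums to 64/4 = 16.
Row 1 needs 16; the known cells sum to 26, so (1,4) = -10.
The remaining cell in column 1 is (4,1) = 16 − 22 = -6.
Column 2 needs 16; the known cells sum to -6, so (3,2) = 22.
Using anti-diagonal: -10 + 22 + (-6) + ? → (2,3) = 16 − 6 = 10.
Row 2: -2 + (-18) + 10 + ? = 16, so (2,4) = 26.
The remaining cell in row 3 is (3,3) = 16 − 14 = 2.
The remaining cell in column 3 is (4,3) = 16 − (-14) = 30.
From column 4, 16 − (-10 + 26 + (-14)) gives (4,4) = 14.

18 34 -26 -10 / -2 -18 10 26 / 6 22 2 -14 / -6 -22 30 14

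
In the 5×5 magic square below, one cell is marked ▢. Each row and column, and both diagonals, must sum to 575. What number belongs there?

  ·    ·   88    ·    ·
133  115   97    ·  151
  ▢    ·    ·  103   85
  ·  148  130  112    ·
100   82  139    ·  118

The remaining cell in row 2 is (2,4) = 575 − 496 = 79.
Row 5 must total 575; the given cells sum to 439, so (5,4) = 136.
Column 3: 88 + 97 + 130 + 139 + ? = 575, so (3,3) = 121.
Column 4 must total 575; the given cells sum to 430, so (1,4) = 145.
From main diagonal, 575 − (115 + 121 + 112 + 118) gives (1,1) = 109.
The remaining cell in anti-diagonal is (1,5) = 575 − 448 = 127.
Row 1 must total 575; the given cells sum to 469, so (1,2) = 106.
Column 2: 106 + 115 + 148 + 82 + ? = 575, so (3,2) = 124.
The remaining cell in column 5 is (4,5) = 575 − 481 = 94.
Using row 3: 124 + 121 + 103 + 85 + ? → (3,1) = 575 − 433 = 142.

142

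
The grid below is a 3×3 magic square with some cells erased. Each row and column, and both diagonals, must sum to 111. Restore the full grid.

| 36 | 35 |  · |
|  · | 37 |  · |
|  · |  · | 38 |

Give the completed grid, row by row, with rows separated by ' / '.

Row 1 needs 111; the known cells sum to 71, so (1,3) = 40.
Using column 2: 35 + 37 + ? → (3,2) = 111 − 72 = 39.
Column 3 must total 111; the given cells sum to 78, so (2,3) = 33.
The remaining cell in anti-diagonal is (3,1) = 111 − 77 = 34.
Row 2: 37 + 33 + ? = 111, so (2,1) = 41.

36 35 40 / 41 37 33 / 34 39 38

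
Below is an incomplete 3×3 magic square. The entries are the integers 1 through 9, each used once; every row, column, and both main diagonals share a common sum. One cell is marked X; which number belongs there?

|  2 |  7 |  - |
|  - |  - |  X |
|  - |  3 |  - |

The entries are 1 through 9, which sum to 45, so each line sums to 45/3 = 15.
From row 1, 15 − (2 + 7) gives (1,3) = 6.
Using column 2: 7 + 3 + ? → (2,2) = 15 − 10 = 5.
From main diagonal, 15 − (2 + 5) gives (3,3) = 8.
The remaining cell in anti-diagonal is (3,1) = 15 − 11 = 4.
Column 1: 2 + 4 + ? = 15, so (2,1) = 9.
Column 3: 6 + 8 + ? = 15, so (2,3) = 1.

1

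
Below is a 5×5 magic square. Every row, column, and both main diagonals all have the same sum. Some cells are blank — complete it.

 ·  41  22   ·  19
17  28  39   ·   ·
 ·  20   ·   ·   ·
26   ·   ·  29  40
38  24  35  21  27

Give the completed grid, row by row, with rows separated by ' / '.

30 41 22 33 19 / 17 28 39 25 36 / 34 20 31 37 23 / 26 32 18 29 40 / 38 24 35 21 27

Row 5 is already complete: 38 + 24 + 35 + 21 + 27 = 145, so that is the magic constant.
Column 2: 41 + 28 + 20 + 24 + ? = 145, so (4,2) = 32.
Row 4 must total 145; the given cells sum to 127, so (4,3) = 18.
The remaining cell in column 3 is (3,3) = 145 − 114 = 31.
Main diagonal must total 145; the given cells sum to 115, so (1,1) = 30.
Anti-diagonal: 19 + 31 + 32 + 38 + ? = 145, so (2,4) = 25.
From row 1, 145 − (30 + 41 + 22 + 19) gives (1,4) = 33.
Row 2: 17 + 28 + 39 + 25 + ? = 145, so (2,5) = 36.
Using column 1: 30 + 17 + 26 + 38 + ? → (3,1) = 145 − 111 = 34.
Column 4 needs 145; the known cells sum to 108, so (3,4) = 37.
Column 5: 19 + 36 + 40 + 27 + ? = 145, so (3,5) = 23.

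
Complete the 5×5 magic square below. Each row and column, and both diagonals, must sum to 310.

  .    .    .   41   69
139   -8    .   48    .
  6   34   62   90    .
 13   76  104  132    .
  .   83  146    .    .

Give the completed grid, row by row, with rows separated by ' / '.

97 125 -22 41 69 / 139 -8 20 48 111 / 6 34 62 90 118 / 13 76 104 132 -15 / 55 83 146 -1 27

Using row 3: 6 + 34 + 62 + 90 + ? → (3,5) = 310 − 192 = 118.
From row 4, 310 − (13 + 76 + 104 + 132) gives (4,5) = -15.
From column 2, 310 − (-8 + 34 + 76 + 83) gives (1,2) = 125.
From column 4, 310 − (41 + 48 + 90 + 132) gives (5,4) = -1.
Anti-diagonal: 69 + 48 + 62 + 76 + ? = 310, so (5,1) = 55.
The remaining cell in row 5 is (5,5) = 310 − 283 = 27.
Using column 1: 139 + 6 + 13 + 55 + ? → (1,1) = 310 − 213 = 97.
Column 5 must total 310; the given cells sum to 199, so (2,5) = 111.
Row 1 must total 310; the given cells sum to 332, so (1,3) = -22.
From row 2, 310 − (139 + (-8) + 48 + 111) gives (2,3) = 20.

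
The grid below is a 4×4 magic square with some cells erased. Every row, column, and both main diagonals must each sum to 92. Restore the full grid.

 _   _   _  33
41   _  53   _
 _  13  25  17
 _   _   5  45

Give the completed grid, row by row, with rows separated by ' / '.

21 29 9 33 / 41 1 53 -3 / 37 13 25 17 / -7 49 5 45

Row 3: 13 + 25 + 17 + ? = 92, so (3,1) = 37.
Using column 3: 53 + 25 + 5 + ? → (1,3) = 92 − 83 = 9.
Column 4 needs 92; the known cells sum to 95, so (2,4) = -3.
From anti-diagonal, 92 − (33 + 53 + 13) gives (4,1) = -7.
Row 2 must total 92; the given cells sum to 91, so (2,2) = 1.
Row 4 must total 92; the given cells sum to 43, so (4,2) = 49.
From column 1, 92 − (41 + 37 + (-7)) gives (1,1) = 21.
Column 2 needs 92; the known cells sum to 63, so (1,2) = 29.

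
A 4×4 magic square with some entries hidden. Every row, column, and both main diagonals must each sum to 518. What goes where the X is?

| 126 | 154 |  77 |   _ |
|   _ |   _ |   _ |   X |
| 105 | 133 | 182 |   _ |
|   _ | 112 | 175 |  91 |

Row 1 must total 518; the given cells sum to 357, so (1,4) = 161.
Row 3 needs 518; the known cells sum to 420, so (3,4) = 98.
Row 4 must total 518; the given cells sum to 378, so (4,1) = 140.
The remaining cell in column 1 is (2,1) = 518 − 371 = 147.
The remaining cell in column 2 is (2,2) = 518 − 399 = 119.
Using column 3: 77 + 182 + 175 + ? → (2,3) = 518 − 434 = 84.
Column 4 needs 518; the known cells sum to 350, so (2,4) = 168.

168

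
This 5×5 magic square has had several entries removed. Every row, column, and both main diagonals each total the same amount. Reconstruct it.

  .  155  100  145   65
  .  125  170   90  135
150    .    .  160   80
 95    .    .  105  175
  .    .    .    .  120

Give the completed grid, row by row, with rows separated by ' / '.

110 155 100 145 65 / 55 125 170 90 135 / 150 70 115 160 80 / 95 140 60 105 175 / 165 85 130 75 120

Column 5 is already complete: 65 + 135 + 80 + 175 + 120 = 575, so that is the magic constant.
From row 1, 575 − (155 + 100 + 145 + 65) gives (1,1) = 110.
From row 2, 575 − (125 + 170 + 90 + 135) gives (2,1) = 55.
The remaining cell in column 1 is (5,1) = 575 − 410 = 165.
Column 4 must total 575; the given cells sum to 500, so (5,4) = 75.
From main diagonal, 575 − (110 + 125 + 105 + 120) gives (3,3) = 115.
Anti-diagonal needs 575; the known cells sum to 435, so (4,2) = 140.
Row 3 needs 575; the known cells sum to 505, so (3,2) = 70.
Row 4 needs 575; the known cells sum to 515, so (4,3) = 60.
The remaining cell in column 2 is (5,2) = 575 − 490 = 85.
The remaining cell in column 3 is (5,3) = 575 − 445 = 130.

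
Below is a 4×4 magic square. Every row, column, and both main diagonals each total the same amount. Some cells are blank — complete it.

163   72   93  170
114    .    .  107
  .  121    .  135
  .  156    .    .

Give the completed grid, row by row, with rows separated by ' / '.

Row 1 is already complete: 163 + 72 + 93 + 170 = 498, so that is the magic constant.
Column 2 needs 498; the known cells sum to 349, so (2,2) = 149.
Column 4 must total 498; the given cells sum to 412, so (4,4) = 86.
Using main diagonal: 163 + 149 + 86 + ? → (3,3) = 498 − 398 = 100.
Row 2: 114 + 149 + 107 + ? = 498, so (2,3) = 128.
The remaining cell in row 3 is (3,1) = 498 − 356 = 142.
From column 1, 498 − (163 + 114 + 142) gives (4,1) = 79.
Column 3 needs 498; the known cells sum to 321, so (4,3) = 177.

163 72 93 170 / 114 149 128 107 / 142 121 100 135 / 79 156 177 86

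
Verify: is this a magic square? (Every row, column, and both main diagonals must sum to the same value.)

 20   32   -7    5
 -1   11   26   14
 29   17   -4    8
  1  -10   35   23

Row 1: 20 + 32 + (-7) + 5 = 50.
Row 2: -1 + 11 + 26 + 14 = 50.
Row 3: 29 + 17 + (-4) + 8 = 50.
Row 4: 1 + (-10) + 35 + 23 = 49.
Column 1: 20 + (-1) + 29 + 1 = 49.
Column 2: 32 + 11 + 17 + (-10) = 50.
Column 3: -7 + 26 + (-4) + 35 = 50.
Column 4: 5 + 14 + 8 + 23 = 50.
Main diagonal: 20 + 11 + (-4) + 23 = 50.
Anti-diagonal: 5 + 26 + 17 + 1 = 49.

No — column 1 sums to 49 but column 3 sums to 50.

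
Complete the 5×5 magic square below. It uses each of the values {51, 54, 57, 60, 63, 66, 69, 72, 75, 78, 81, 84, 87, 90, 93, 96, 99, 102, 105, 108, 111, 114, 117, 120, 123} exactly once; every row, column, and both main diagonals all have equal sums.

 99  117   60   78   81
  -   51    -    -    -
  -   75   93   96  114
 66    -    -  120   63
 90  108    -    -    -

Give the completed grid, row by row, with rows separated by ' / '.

The 25 entries sum to 2175, so each line sums to 2175/5 = 435.
Row 3 needs 435; the known cells sum to 378, so (3,1) = 57.
Using column 1: 99 + 57 + 66 + 90 + ? → (2,1) = 435 − 312 = 123.
Using column 2: 117 + 51 + 75 + 108 + ? → (4,2) = 435 − 351 = 84.
Main diagonal: 99 + 51 + 93 + 120 + ? = 435, so (5,5) = 72.
The remaining cell in anti-diagonal is (2,4) = 435 − 348 = 87.
From row 4, 435 − (66 + 84 + 120 + 63) gives (4,3) = 102.
Column 4 must total 435; the given cells sum to 381, so (5,4) = 54.
Column 5 must total 435; the given cells sum to 330, so (2,5) = 105.
Using row 2: 123 + 51 + 87 + 105 + ? → (2,3) = 435 − 366 = 69.
The remaining cell in row 5 is (5,3) = 435 − 324 = 111.

99 117 60 78 81 / 123 51 69 87 105 / 57 75 93 96 114 / 66 84 102 120 63 / 90 108 111 54 72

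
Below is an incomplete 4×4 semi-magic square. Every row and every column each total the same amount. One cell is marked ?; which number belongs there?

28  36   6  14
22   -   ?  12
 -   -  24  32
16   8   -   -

Row 1 is complete and sums to 84; that is the magic constant.
Using column 1: 28 + 22 + 16 + ? → (3,1) = 84 − 66 = 18.
Column 4 needs 84; the known cells sum to 58, so (4,4) = 26.
The remaining cell in row 3 is (3,2) = 84 − 74 = 10.
Row 4: 16 + 8 + 26 + ? = 84, so (4,3) = 34.
Column 2: 36 + 10 + 8 + ? = 84, so (2,2) = 30.
Column 3 must total 84; the given cells sum to 64, so (2,3) = 20.

20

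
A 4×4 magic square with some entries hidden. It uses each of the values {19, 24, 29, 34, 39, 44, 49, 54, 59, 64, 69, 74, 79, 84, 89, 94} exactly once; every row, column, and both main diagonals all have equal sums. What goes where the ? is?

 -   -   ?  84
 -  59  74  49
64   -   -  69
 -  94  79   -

19

The 16 entries sum to 904, so each line sums to 904/4 = 226.
Row 2 must total 226; the given cells sum to 182, so (2,1) = 44.
Using column 4: 84 + 49 + 69 + ? → (4,4) = 226 − 202 = 24.
Row 4 must total 226; the given cells sum to 197, so (4,1) = 29.
The remaining cell in column 1 is (1,1) = 226 − 137 = 89.
Main diagonal must total 226; the given cells sum to 172, so (3,3) = 54.
Anti-diagonal must total 226; the given cells sum to 187, so (3,2) = 39.
The remaining cell in column 2 is (1,2) = 226 − 192 = 34.
From column 3, 226 − (74 + 54 + 79) gives (1,3) = 19.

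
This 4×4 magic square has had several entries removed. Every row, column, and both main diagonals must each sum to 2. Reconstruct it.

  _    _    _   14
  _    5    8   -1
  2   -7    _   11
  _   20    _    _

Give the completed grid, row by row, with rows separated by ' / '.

23 -16 -19 14 / -10 5 8 -1 / 2 -7 -4 11 / -13 20 17 -22

The remaining cell in row 2 is (2,1) = 2 − 12 = -10.
Row 3: 2 + (-7) + 11 + ? = 2, so (3,3) = -4.
From column 2, 2 − (5 + (-7) + 20) gives (1,2) = -16.
Column 4 must total 2; the given cells sum to 24, so (4,4) = -22.
Main diagonal needs 2; the known cells sum to -21, so (1,1) = 23.
From anti-diagonal, 2 − (14 + 8 + (-7)) gives (4,1) = -13.
Row 1 must total 2; the given cells sum to 21, so (1,3) = -19.
From row 4, 2 − (-13 + 20 + (-22)) gives (4,3) = 17.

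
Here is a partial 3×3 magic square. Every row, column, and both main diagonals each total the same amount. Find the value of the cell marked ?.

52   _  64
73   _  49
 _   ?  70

55

Column 3 is complete and sums to 183; that is the magic constant.
From row 1, 183 − (52 + 64) gives (1,2) = 67.
Row 2 needs 183; the known cells sum to 122, so (2,2) = 61.
Column 1 must total 183; the given cells sum to 125, so (3,1) = 58.
From column 2, 183 − (67 + 61) gives (3,2) = 55.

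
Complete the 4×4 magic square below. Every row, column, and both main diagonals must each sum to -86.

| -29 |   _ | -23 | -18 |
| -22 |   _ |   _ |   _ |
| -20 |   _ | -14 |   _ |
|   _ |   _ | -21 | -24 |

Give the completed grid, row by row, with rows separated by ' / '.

The remaining cell in row 1 is (1,2) = -86 − (-70) = -16.
Using column 1: -29 + (-22) + (-20) + ? → (4,1) = -86 − (-71) = -15.
The remaining cell in column 3 is (2,3) = -86 − (-58) = -28.
The remaining cell in main diagonal is (2,2) = -86 − (-67) = -19.
Anti-diagonal needs -86; the known cells sum to -61, so (3,2) = -25.
The remaining cell in row 2 is (2,4) = -86 − (-69) = -17.
Row 3 must total -86; the given cells sum to -59, so (3,4) = -27.
The remaining cell in row 4 is (4,2) = -86 − (-60) = -26.

-29 -16 -23 -18 / -22 -19 -28 -17 / -20 -25 -14 -27 / -15 -26 -21 -24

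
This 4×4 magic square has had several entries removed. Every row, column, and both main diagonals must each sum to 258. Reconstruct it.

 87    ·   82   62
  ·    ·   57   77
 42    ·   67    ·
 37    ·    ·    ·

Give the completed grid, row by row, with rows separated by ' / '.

87 27 82 62 / 92 32 57 77 / 42 102 67 47 / 37 97 52 72

Row 1 needs 258; the known cells sum to 231, so (1,2) = 27.
Column 1 needs 258; the known cells sum to 166, so (2,1) = 92.
Column 3: 82 + 57 + 67 + ? = 258, so (4,3) = 52.
Using anti-diagonal: 62 + 57 + 37 + ? → (3,2) = 258 − 156 = 102.
Using row 2: 92 + 57 + 77 + ? → (2,2) = 258 − 226 = 32.
Row 3 needs 258; the known cells sum to 211, so (3,4) = 47.
From column 2, 258 − (27 + 32 + 102) gives (4,2) = 97.
The remaining cell in column 4 is (4,4) = 258 − 186 = 72.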